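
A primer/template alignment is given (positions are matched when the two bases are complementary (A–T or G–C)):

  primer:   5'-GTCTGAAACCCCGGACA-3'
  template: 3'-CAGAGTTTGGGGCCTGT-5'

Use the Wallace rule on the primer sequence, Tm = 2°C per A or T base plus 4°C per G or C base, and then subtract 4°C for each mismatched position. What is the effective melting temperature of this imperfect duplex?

50°C

Primer base counts: A=5, T=2, G=4, C=6 → A+T=7, G+C=10
Perfect-match Tm = 2(7) + 4(10) = 14 + 40 = 54°C
Mismatches (positions where the bases are not complementary): 1 (at position 5)
Effective Tm = 54 − 1×4 = 54 − 4 = 50°C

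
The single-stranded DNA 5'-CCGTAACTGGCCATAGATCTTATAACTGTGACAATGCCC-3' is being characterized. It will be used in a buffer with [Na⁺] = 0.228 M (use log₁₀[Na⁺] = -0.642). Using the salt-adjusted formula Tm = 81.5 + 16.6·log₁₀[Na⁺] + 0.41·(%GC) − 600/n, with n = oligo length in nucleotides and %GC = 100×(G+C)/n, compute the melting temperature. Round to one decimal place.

Length n = 39. Base counts: G=7, T=10, A=11, C=11
G+C = 18, so %GC = 18/39 × 100 = 46.154%
Salt term: 16.6 × (-0.642) = -10.657
GC term: 0.41 × 46.154 = 18.923; length term: −600/39 = −15.385
Tm = 81.5 + (-10.657) + 18.923 − 15.385 = 74.381 → 74.4°C

74.4°C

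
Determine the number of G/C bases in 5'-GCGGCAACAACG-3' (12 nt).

T=0, A=4, G=4, C=4
G+C = 4 + 4 = 8

8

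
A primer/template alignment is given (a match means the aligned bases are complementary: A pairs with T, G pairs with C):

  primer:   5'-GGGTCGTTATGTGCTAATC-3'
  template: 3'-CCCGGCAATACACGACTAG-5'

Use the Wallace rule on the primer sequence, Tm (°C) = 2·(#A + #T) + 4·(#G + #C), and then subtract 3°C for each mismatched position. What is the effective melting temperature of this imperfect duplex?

Primer base counts: A=3, T=7, G=6, C=3 → A+T=10, G+C=9
Perfect-match Tm = 2(10) + 4(9) = 20 + 36 = 56°C
Mismatches (positions where the bases are not complementary): 2 (at positions 4, 16)
Effective Tm = 56 − 2×3 = 56 − 6 = 50°C

50°C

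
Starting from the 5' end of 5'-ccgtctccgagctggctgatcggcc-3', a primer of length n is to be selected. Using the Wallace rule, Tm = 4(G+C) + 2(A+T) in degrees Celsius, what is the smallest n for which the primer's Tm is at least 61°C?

First 17 bases: CCGTCTCCGAGCTGGCT → Tm = 58°C (< 61°C)
First 18 bases: CCGTCTCCGAGCTGGCTG → Tm = 62°C (≥ 61°C)
Since every base adds ≥2°C, Tm only increases with n, so the threshold is first crossed at n = 18.

n = 18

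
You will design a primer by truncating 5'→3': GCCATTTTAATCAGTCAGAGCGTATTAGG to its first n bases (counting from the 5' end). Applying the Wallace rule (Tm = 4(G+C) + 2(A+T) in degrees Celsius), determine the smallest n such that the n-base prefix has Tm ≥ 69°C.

n = 25

First 24 bases: GCCATTTTAATCAGTCAGAGCGTA → Tm = 68°C (< 69°C)
First 25 bases: GCCATTTTAATCAGTCAGAGCGTAT → Tm = 70°C (≥ 69°C)
Each additional base adds 2°C (A/T) or 4°C (G/C), so Tm is non-decreasing in n; n = 25 is the first length to reach 69°C.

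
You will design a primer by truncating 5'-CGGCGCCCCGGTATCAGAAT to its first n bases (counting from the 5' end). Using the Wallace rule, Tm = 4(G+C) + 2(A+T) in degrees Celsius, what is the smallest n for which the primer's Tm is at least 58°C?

n = 17

First 16 bases: CGGCGCCCCGGTATCA → Tm = 56°C (< 58°C)
First 17 bases: CGGCGCCCCGGTATCAG → Tm = 60°C (≥ 58°C)
Each additional base adds 2°C (A/T) or 4°C (G/C), so Tm is non-decreasing in n; n = 17 is the first length to reach 58°C.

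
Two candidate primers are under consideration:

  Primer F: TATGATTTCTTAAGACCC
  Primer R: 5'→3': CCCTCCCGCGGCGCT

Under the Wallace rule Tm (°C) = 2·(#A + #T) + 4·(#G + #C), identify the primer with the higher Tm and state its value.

Primer R, 56°C

Primer F: A+T=12, G+C=6 → Tm = 2(12)+4(6) = 48°C
Primer R: A+T=2, G+C=13 → Tm = 2(2)+4(13) = 56°C
48°C vs 56°C → primer R is higher.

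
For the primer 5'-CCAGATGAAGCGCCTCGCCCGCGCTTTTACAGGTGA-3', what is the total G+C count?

22

Scanning the sequence gives G=10, C=12, T=7, A=7.
G+C = 10 + 12 = 22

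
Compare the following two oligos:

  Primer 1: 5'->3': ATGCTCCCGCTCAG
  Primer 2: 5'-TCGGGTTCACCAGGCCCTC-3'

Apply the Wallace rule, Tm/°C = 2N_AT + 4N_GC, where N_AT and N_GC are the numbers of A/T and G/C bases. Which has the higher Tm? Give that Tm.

Primer 2, 64°C

Primer 1: A+T=5, G+C=9 → Tm = 2(5)+4(9) = 46°C
Primer 2: A+T=6, G+C=13 → Tm = 2(6)+4(13) = 64°C
46°C vs 64°C → primer 2 is higher.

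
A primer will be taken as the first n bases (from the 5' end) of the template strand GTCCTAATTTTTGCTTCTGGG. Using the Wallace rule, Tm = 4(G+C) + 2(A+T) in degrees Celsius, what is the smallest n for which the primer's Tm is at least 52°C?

n = 19

First 18 bases: GTCCTAATTTTTGCTTCT → Tm = 48°C (< 52°C)
First 19 bases: GTCCTAATTTTTGCTTCTG → Tm = 52°C (≥ 52°C)
Since every base adds ≥2°C, Tm only increases with n, so the threshold is first crossed at n = 19.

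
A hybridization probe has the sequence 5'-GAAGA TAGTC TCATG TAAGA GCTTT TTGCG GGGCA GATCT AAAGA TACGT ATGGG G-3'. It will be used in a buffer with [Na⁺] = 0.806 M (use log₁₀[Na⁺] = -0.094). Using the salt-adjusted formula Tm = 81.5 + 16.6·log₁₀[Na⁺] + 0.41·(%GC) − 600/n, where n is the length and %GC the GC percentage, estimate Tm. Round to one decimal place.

Length n = 56. Scanning the sequence gives C=7, T=15, G=18, A=16.
G+C = 25, so %GC = 25/56 × 100 = 44.643%
Salt term: 16.6 × (-0.094) = -1.56
GC term: 0.41 × 44.643 = 18.304; length term: −600/56 = −10.714
Tm = 81.5 + (-1.56) + 18.304 − 10.714 = 87.53 → 87.5°C

87.5°C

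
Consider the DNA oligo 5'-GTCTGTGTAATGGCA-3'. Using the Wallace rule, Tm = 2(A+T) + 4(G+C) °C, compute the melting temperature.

Scanning the sequence gives C=2, T=5, A=3, G=5.
So N_AT = 8 and N_GC = 7.
Tm = 2(8) + 4(7) = 16 + 28 = 44°C

44°C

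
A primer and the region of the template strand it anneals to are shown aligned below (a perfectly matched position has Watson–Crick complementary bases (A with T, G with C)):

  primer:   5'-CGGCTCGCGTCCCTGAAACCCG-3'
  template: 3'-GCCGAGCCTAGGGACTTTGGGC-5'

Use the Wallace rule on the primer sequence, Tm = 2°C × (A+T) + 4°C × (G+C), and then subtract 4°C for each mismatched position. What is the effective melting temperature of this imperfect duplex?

Primer base counts: A=3, T=3, G=6, C=10 → A+T=6, G+C=16
Perfect-match Tm = 2(6) + 4(16) = 12 + 64 = 76°C
Mismatches (positions where the bases are not complementary): 2 (at positions 8, 9)
Effective Tm = 76 − 2×4 = 76 − 8 = 68°C

68°C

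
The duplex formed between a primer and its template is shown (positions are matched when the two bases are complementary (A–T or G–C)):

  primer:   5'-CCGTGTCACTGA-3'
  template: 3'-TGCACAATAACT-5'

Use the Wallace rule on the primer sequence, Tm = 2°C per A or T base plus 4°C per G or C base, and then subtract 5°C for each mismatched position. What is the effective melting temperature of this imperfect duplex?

23°C

Primer base counts: A=2, T=3, G=3, C=4 → A+T=5, G+C=7
Perfect-match Tm = 2(5) + 4(7) = 10 + 28 = 38°C
Mismatches (positions where the bases are not complementary): 3 (at positions 1, 7, 9)
Effective Tm = 38 − 3×5 = 38 − 15 = 23°C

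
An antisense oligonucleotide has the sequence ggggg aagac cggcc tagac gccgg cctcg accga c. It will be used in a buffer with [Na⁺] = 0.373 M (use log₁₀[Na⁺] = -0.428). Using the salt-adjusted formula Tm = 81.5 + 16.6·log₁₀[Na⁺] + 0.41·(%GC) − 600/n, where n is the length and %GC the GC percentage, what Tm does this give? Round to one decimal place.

Length n = 36. Scanning the sequence gives C=13, G=14, T=2, A=7.
G+C = 27, so %GC = 27/36 × 100 = 75%
Salt term: 16.6 × (-0.428) = -7.105
GC term: 0.41 × 75 = 30.75; length term: −600/36 = −16.667
Tm = 81.5 + (-7.105) + 30.75 − 16.667 = 88.478 → 88.5°C

88.5°C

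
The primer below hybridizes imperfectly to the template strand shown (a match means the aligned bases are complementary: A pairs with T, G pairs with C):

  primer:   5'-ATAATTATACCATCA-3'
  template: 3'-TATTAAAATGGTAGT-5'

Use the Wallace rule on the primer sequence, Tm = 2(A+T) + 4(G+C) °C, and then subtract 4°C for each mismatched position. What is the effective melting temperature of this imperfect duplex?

Primer base counts: A=7, T=5, G=0, C=3 → A+T=12, G+C=3
Perfect-match Tm = 2(12) + 4(3) = 24 + 12 = 36°C
Mismatches (positions where the bases are not complementary): 1 (at position 7)
Effective Tm = 36 − 1×4 = 36 − 4 = 32°C

32°C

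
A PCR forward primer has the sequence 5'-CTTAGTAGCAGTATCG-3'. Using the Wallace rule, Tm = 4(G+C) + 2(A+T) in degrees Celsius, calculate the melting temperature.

G=4, C=3, T=5, A=4
So N_AT = 9 and N_GC = 7.
Tm = 4·7 + 2·9 = 28 + 18 = 46°C

46°C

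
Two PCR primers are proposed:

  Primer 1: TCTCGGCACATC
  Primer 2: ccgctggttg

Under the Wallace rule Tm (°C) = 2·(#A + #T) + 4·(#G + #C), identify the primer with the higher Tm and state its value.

Primer 1, 38°C

Primer 1: A+T=5, G+C=7 → Tm = 2(5)+4(7) = 38°C
Primer 2: A+T=3, G+C=7 → Tm = 2(3)+4(7) = 34°C
38°C vs 34°C → primer 1 is higher.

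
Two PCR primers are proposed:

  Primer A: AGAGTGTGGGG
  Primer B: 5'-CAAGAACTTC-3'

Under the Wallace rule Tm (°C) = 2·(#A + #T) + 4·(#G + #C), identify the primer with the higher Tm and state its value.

Primer A, 36°C

Primer A: A+T=4, G+C=7 → Tm = 2(4)+4(7) = 36°C
Primer B: A+T=6, G+C=4 → Tm = 2(6)+4(4) = 28°C
36°C vs 28°C → primer A is higher.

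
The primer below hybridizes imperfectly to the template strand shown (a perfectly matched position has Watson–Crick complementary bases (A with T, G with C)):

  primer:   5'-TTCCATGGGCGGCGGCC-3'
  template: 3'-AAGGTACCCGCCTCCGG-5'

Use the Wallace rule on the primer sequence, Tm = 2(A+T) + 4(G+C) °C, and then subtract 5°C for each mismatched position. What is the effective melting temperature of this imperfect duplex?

55°C

Primer base counts: A=1, T=3, G=7, C=6 → A+T=4, G+C=13
Perfect-match Tm = 2(4) + 4(13) = 8 + 52 = 60°C
Mismatches (positions where the bases are not complementary): 1 (at position 13)
Effective Tm = 60 − 1×5 = 60 − 5 = 55°C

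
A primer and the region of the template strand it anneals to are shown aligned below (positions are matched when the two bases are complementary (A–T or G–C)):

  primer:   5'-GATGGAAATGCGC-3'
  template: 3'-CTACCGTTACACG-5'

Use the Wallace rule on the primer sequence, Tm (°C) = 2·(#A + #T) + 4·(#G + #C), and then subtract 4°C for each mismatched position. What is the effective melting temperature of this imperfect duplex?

Primer base counts: A=4, T=2, G=5, C=2 → A+T=6, G+C=7
Perfect-match Tm = 2(6) + 4(7) = 12 + 28 = 40°C
Mismatches (positions where the bases are not complementary): 2 (at positions 6, 11)
Effective Tm = 40 − 2×4 = 40 − 8 = 32°C

32°C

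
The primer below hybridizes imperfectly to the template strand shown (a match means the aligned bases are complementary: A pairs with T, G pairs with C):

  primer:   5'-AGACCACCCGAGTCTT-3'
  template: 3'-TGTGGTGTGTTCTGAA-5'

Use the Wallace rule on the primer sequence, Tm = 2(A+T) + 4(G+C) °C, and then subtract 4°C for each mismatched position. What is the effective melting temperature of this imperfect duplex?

34°C

Primer base counts: A=4, T=3, G=3, C=6 → A+T=7, G+C=9
Perfect-match Tm = 2(7) + 4(9) = 14 + 36 = 50°C
Mismatches (positions where the bases are not complementary): 4 (at positions 2, 8, 10, 13)
Effective Tm = 50 − 4×4 = 50 − 16 = 34°C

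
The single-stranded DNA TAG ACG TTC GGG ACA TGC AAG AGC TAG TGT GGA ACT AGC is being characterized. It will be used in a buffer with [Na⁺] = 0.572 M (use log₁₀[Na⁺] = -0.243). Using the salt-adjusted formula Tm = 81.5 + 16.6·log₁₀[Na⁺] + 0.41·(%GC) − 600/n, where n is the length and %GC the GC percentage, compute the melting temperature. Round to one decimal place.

Length n = 39. Counting bases: A=11, C=7, T=8, G=13
G+C = 20, so %GC = 20/39 × 100 = 51.282%
Salt term: 16.6 × (-0.243) = -4.034
GC term: 0.41 × 51.282 = 21.026; length term: −600/39 = −15.385
Tm = 81.5 + (-4.034) + 21.026 − 15.385 = 83.107 → 83.1°C

83.1°C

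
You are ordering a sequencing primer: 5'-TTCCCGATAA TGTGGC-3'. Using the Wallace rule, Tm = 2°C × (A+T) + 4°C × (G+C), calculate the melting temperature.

48°C

Counting bases: G=4, T=5, C=4, A=3
AT pairs contribute 8, GC pairs contribute 8.
Tm = 4·8 + 2·8 = 32 + 16 = 48°C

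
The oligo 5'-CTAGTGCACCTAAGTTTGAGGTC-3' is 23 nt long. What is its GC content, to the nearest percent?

48%

Counting bases: G=6, A=5, T=7, C=5
G+C = 6 + 5 = 11 out of 23 bases
%GC = 11/23 × 100 = 47.83% ≈ 48%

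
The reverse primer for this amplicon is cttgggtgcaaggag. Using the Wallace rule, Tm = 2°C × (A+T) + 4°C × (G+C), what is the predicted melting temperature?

48°C

A=3, G=7, C=2, T=3
A+T = 6, G+C = 9
Tm = 2(6) + 4(9) = 12 + 36 = 48°C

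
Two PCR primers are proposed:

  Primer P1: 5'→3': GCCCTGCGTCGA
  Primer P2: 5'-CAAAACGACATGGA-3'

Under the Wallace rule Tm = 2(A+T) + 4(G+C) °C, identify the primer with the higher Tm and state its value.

Primer P1: A+T=3, G+C=9 → Tm = 2(3)+4(9) = 42°C
Primer P2: A+T=8, G+C=6 → Tm = 2(8)+4(6) = 40°C
42°C vs 40°C → primer P1 is higher.

Primer P1, 42°C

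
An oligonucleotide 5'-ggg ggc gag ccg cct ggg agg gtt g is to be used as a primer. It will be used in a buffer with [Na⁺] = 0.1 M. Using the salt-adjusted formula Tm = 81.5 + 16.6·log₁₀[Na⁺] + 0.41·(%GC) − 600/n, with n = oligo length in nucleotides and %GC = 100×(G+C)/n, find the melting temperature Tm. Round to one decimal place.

73.7°C

Length n = 25. G=15, C=5, A=2, T=3
G+C = 20, so %GC = 20/25 × 100 = 80%
Salt term: 16.6 × (-1) = -16.6
GC term: 0.41 × 80 = 32.8; length term: −600/25 = −24
Tm = 81.5 + (-16.6) + 32.8 − 24 = 73.7 → 73.7°C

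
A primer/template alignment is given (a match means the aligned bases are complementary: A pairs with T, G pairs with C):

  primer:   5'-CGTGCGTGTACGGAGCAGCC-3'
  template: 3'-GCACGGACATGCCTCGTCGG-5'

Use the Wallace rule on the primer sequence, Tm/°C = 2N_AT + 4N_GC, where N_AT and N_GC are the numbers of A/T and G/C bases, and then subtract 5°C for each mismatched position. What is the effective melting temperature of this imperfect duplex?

63°C

Primer base counts: A=3, T=3, G=8, C=6 → A+T=6, G+C=14
Perfect-match Tm = 2(6) + 4(14) = 12 + 56 = 68°C
Mismatches (positions where the bases are not complementary): 1 (at position 6)
Effective Tm = 68 − 1×5 = 68 − 5 = 63°C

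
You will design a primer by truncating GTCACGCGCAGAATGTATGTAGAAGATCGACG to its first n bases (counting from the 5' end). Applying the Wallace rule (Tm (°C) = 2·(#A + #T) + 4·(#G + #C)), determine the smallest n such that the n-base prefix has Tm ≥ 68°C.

First 22 bases: GTCACGCGCAGAATGTATGTAG → Tm = 66°C (< 68°C)
First 23 bases: GTCACGCGCAGAATGTATGTAGA → Tm = 68°C (≥ 68°C)
Since every base adds ≥2°C, Tm only increases with n, so the threshold is first crossed at n = 23.

n = 23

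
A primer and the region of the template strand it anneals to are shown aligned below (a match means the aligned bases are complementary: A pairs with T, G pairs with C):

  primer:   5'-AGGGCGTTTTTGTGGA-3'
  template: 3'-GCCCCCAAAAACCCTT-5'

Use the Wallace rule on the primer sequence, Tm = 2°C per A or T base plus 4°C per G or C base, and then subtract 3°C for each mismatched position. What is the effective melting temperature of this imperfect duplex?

36°C

Primer base counts: A=2, T=6, G=7, C=1 → A+T=8, G+C=8
Perfect-match Tm = 2(8) + 4(8) = 16 + 32 = 48°C
Mismatches (positions where the bases are not complementary): 4 (at positions 1, 5, 13, 15)
Effective Tm = 48 − 4×3 = 48 − 12 = 36°C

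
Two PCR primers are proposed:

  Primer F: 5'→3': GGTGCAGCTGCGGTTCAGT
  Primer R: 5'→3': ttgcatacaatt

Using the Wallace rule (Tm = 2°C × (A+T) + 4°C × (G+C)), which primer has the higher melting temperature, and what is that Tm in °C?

Primer F, 62°C

Primer F: A+T=7, G+C=12 → Tm = 2(7)+4(12) = 62°C
Primer R: A+T=9, G+C=3 → Tm = 2(9)+4(3) = 30°C
62°C vs 30°C → primer F is higher.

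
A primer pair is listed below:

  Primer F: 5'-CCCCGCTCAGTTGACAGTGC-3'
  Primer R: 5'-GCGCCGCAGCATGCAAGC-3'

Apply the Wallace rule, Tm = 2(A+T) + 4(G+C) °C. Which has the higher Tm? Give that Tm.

Primer F: A+T=7, G+C=13 → Tm = 2(7)+4(13) = 66°C
Primer R: A+T=5, G+C=13 → Tm = 2(5)+4(13) = 62°C
66°C vs 62°C → primer F is higher.

Primer F, 66°C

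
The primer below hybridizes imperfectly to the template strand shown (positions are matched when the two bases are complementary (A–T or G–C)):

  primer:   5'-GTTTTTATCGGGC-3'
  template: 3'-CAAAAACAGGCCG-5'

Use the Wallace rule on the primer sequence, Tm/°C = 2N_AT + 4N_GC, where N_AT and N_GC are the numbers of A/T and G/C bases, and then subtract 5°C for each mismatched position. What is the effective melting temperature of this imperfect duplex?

Primer base counts: A=1, T=6, G=4, C=2 → A+T=7, G+C=6
Perfect-match Tm = 2(7) + 4(6) = 14 + 24 = 38°C
Mismatches (positions where the bases are not complementary): 2 (at positions 7, 10)
Effective Tm = 38 − 2×5 = 38 − 10 = 28°C

28°C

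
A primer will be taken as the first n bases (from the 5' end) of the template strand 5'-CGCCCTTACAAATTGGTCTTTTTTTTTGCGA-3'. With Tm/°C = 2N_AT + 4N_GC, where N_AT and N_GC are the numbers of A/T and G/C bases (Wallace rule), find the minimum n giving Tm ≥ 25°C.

n = 8

First 7 bases: CGCCCTT → Tm = 24°C (< 25°C)
First 8 bases: CGCCCTTA → Tm = 26°C (≥ 25°C)
Each additional base adds 2°C (A/T) or 4°C (G/C), so Tm is non-decreasing in n; n = 8 is the first length to reach 25°C.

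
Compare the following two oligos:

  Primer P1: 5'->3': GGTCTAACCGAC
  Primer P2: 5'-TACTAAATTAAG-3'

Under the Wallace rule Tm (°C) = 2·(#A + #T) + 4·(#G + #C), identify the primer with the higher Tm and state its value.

Primer P1, 38°C

Primer P1: A+T=5, G+C=7 → Tm = 2(5)+4(7) = 38°C
Primer P2: A+T=10, G+C=2 → Tm = 2(10)+4(2) = 28°C
38°C vs 28°C → primer P1 is higher.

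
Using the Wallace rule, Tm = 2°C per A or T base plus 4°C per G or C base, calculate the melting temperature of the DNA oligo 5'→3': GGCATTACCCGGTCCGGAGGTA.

72°C

Counting bases: A=4, T=4, G=8, C=6
A+T = 8, G+C = 14
Tm = 2(8) + 4(14) = 16 + 56 = 72°C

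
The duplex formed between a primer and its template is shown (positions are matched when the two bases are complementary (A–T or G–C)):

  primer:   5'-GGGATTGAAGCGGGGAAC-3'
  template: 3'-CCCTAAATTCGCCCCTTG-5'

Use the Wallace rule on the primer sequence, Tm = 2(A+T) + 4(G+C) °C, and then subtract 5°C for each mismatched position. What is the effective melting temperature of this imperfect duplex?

Primer base counts: A=5, T=2, G=9, C=2 → A+T=7, G+C=11
Perfect-match Tm = 2(7) + 4(11) = 14 + 44 = 58°C
Mismatches (positions where the bases are not complementary): 1 (at position 7)
Effective Tm = 58 − 1×5 = 58 − 5 = 53°C

53°C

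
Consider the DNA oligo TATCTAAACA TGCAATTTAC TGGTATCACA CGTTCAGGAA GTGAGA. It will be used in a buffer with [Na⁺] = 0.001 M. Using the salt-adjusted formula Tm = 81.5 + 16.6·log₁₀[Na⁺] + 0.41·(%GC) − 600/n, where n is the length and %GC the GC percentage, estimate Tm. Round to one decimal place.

33.8°C

Length n = 46. Base counts: G=9, A=16, T=13, C=8
G+C = 17, so %GC = 17/46 × 100 = 36.957%
Salt term: 16.6 × (-3) = -49.8
GC term: 0.41 × 36.957 = 15.152; length term: −600/46 = −13.043
Tm = 81.5 + (-49.8) + 15.152 − 13.043 = 33.809 → 33.8°C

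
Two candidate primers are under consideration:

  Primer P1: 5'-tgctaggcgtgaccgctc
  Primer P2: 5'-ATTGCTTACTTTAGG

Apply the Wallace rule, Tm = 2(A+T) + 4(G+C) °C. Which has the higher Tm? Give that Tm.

Primer P1: A+T=6, G+C=12 → Tm = 2(6)+4(12) = 60°C
Primer P2: A+T=10, G+C=5 → Tm = 2(10)+4(5) = 40°C
60°C vs 40°C → primer P1 is higher.

Primer P1, 60°C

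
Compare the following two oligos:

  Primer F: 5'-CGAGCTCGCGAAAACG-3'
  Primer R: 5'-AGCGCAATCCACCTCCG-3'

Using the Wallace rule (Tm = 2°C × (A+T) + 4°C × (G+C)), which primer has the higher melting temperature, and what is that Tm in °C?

Primer F: A+T=6, G+C=10 → Tm = 2(6)+4(10) = 52°C
Primer R: A+T=6, G+C=11 → Tm = 2(6)+4(11) = 56°C
52°C vs 56°C → primer R is higher.

Primer R, 56°C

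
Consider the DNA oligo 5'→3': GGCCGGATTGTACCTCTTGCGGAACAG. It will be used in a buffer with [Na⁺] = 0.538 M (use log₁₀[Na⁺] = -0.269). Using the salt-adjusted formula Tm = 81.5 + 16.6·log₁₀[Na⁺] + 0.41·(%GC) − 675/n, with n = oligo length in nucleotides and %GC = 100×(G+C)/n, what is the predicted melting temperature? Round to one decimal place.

Length n = 27. C=7, A=5, G=9, T=6
G+C = 16, so %GC = 16/27 × 100 = 59.259%
Salt term: 16.6 × (-0.269) = -4.465
GC term: 0.41 × 59.259 = 24.296; length term: −675/27 = −25
Tm = 81.5 + (-4.465) + 24.296 − 25 = 76.331 → 76.3°C

76.3°C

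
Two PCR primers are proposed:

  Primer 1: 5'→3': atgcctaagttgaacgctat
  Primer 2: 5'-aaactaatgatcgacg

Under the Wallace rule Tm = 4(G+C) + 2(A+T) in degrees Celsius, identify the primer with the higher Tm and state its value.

Primer 1, 56°C

Primer 1: A+T=12, G+C=8 → Tm = 2(12)+4(8) = 56°C
Primer 2: A+T=10, G+C=6 → Tm = 2(10)+4(6) = 44°C
56°C vs 44°C → primer 1 is higher.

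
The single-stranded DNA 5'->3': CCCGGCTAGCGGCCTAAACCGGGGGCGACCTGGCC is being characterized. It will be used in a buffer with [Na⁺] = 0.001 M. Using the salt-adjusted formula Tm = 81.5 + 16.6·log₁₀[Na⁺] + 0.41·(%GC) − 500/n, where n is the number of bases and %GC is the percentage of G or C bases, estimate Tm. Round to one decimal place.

Length n = 35. Base counts: T=3, A=5, G=13, C=14
G+C = 27, so %GC = 27/35 × 100 = 77.143%
Salt term: 16.6 × (-3) = -49.8
GC term: 0.41 × 77.143 = 31.629; length term: −500/35 = −14.286
Tm = 81.5 + (-49.8) + 31.629 − 14.286 = 49.043 → 49.0°C

49.0°C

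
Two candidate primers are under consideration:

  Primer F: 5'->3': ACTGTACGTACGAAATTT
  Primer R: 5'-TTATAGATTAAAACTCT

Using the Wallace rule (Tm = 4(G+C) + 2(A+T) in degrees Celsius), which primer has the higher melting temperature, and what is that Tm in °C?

Primer F: A+T=12, G+C=6 → Tm = 2(12)+4(6) = 48°C
Primer R: A+T=14, G+C=3 → Tm = 2(14)+4(3) = 40°C
48°C vs 40°C → primer F is higher.

Primer F, 48°C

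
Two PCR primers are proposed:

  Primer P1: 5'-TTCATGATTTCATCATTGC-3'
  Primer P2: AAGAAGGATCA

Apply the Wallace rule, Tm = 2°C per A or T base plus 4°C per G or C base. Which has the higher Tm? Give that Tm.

Primer P1, 50°C

Primer P1: A+T=13, G+C=6 → Tm = 2(13)+4(6) = 50°C
Primer P2: A+T=7, G+C=4 → Tm = 2(7)+4(4) = 30°C
50°C vs 30°C → primer P1 is higher.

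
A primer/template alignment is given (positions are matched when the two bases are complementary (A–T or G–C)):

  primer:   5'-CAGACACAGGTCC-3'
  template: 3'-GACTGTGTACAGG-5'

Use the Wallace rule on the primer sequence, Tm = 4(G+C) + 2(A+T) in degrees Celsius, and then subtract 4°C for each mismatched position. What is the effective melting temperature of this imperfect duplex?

Primer base counts: A=4, T=1, G=3, C=5 → A+T=5, G+C=8
Perfect-match Tm = 2(5) + 4(8) = 10 + 32 = 42°C
Mismatches (positions where the bases are not complementary): 2 (at positions 2, 9)
Effective Tm = 42 − 2×4 = 42 − 8 = 34°C

34°C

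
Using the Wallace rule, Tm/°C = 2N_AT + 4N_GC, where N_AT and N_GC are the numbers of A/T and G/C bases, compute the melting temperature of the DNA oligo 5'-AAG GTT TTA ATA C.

C=1, A=5, T=5, G=2
So N_AT = 10 and N_GC = 3.
Tm = 2(10) + 4(3) = 20 + 12 = 32°C

32°C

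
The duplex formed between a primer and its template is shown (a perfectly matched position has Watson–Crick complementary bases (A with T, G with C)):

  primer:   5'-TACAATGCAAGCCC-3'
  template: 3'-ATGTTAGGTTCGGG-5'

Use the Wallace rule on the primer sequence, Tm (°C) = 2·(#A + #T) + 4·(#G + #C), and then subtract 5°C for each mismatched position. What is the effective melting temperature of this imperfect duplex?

37°C

Primer base counts: A=5, T=2, G=2, C=5 → A+T=7, G+C=7
Perfect-match Tm = 2(7) + 4(7) = 14 + 28 = 42°C
Mismatches (positions where the bases are not complementary): 1 (at position 7)
Effective Tm = 42 − 1×5 = 42 − 5 = 37°C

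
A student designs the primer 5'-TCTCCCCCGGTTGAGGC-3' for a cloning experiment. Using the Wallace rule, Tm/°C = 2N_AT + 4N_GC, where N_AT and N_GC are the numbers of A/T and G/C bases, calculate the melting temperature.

Base counts: G=5, T=4, C=7, A=1
So N_AT = 5 and N_GC = 12.
Tm = 4·12 + 2·5 = 48 + 10 = 58°C

58°C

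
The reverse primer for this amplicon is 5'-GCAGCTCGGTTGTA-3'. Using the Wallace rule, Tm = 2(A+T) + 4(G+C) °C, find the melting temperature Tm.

44°C

Base counts: A=2, T=4, C=3, G=5
A+T = 6, G+C = 8
Tm = 2×6 + 4×8 = 44°C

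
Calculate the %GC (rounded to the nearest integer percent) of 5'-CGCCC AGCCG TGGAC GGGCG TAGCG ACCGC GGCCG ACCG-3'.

82%

Scanning the sequence gives C=16, G=16, T=2, A=5.
G+C = 16 + 16 = 32 out of 39 bases
%GC = 32/39 × 100 = 82.05% ≈ 82%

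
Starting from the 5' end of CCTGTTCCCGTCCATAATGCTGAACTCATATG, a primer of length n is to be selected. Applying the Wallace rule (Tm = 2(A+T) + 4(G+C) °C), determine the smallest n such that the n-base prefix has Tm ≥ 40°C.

n = 12

First 11 bases: CCTGTTCCCGT → Tm = 36°C (< 40°C)
First 12 bases: CCTGTTCCCGTC → Tm = 40°C (≥ 40°C)
Each additional base adds 2°C (A/T) or 4°C (G/C), so Tm is non-decreasing in n; n = 12 is the first length to reach 40°C.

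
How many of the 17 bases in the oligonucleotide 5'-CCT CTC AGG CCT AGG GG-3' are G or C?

Counting bases: T=3, A=2, C=6, G=6
Total G or C: 6 + 6 = 12

12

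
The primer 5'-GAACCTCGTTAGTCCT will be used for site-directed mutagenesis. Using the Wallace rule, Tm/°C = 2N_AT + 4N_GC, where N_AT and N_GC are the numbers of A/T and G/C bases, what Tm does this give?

Scanning the sequence gives T=5, A=3, G=3, C=5.
So N_AT = 8 and N_GC = 8.
Tm = 4·8 + 2·8 = 32 + 16 = 48°C

48°C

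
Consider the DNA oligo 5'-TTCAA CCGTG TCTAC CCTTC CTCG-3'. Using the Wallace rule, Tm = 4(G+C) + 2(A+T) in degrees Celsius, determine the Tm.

A=3, C=10, T=8, G=3
A+T = 11, G+C = 13
Tm = 2(11) + 4(13) = 22 + 52 = 74°C

74°C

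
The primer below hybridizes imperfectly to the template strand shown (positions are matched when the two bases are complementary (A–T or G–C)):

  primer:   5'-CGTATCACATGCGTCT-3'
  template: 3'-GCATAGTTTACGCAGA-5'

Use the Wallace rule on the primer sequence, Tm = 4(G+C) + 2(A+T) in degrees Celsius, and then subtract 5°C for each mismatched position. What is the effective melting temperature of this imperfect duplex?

43°C

Primer base counts: A=3, T=5, G=3, C=5 → A+T=8, G+C=8
Perfect-match Tm = 2(8) + 4(8) = 16 + 32 = 48°C
Mismatches (positions where the bases are not complementary): 1 (at position 8)
Effective Tm = 48 − 1×5 = 48 − 5 = 43°C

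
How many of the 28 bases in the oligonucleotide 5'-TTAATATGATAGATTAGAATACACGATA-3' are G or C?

G=4, A=13, T=9, C=2
Total G or C: 4 + 2 = 6

6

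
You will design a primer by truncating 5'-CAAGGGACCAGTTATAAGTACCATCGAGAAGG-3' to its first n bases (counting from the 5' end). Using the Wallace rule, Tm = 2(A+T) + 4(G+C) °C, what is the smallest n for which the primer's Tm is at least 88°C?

n = 31

First 30 bases: CAAGGGACCAGTTATAAGTACCATCGAGAA → Tm = 86°C (< 88°C)
First 31 bases: CAAGGGACCAGTTATAAGTACCATCGAGAAG → Tm = 90°C (≥ 88°C)
Since every base adds ≥2°C, Tm only increases with n, so the threshold is first crossed at n = 31.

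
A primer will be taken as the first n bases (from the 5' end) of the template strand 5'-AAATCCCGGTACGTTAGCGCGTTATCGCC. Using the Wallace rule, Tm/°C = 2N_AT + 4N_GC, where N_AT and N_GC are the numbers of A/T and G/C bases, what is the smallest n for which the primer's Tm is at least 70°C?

First 22 bases: AAATCCCGGTACGTTAGCGCGT → Tm = 68°C (< 70°C)
First 23 bases: AAATCCCGGTACGTTAGCGCGTT → Tm = 70°C (≥ 70°C)
Since every base adds ≥2°C, Tm only increases with n, so the threshold is first crossed at n = 23.

n = 23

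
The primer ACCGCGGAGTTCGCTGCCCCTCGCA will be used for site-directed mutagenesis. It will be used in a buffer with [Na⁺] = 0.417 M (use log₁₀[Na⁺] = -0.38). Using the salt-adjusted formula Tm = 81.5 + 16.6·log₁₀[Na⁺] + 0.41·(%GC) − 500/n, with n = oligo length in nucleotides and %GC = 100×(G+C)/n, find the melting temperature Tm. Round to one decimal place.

Length n = 25. Scanning the sequence gives T=4, A=3, G=7, C=11.
G+C = 18, so %GC = 18/25 × 100 = 72%
Salt term: 16.6 × (-0.38) = -6.308
GC term: 0.41 × 72 = 29.52; length term: −500/25 = −20
Tm = 81.5 + (-6.308) + 29.52 − 20 = 84.712 → 84.7°C

84.7°C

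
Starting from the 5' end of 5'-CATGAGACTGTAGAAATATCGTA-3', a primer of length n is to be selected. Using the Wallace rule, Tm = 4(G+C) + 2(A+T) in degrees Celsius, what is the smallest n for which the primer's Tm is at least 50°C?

n = 19

First 18 bases: CATGAGACTGTAGAAATA → Tm = 48°C (< 50°C)
First 19 bases: CATGAGACTGTAGAAATAT → Tm = 50°C (≥ 50°C)
Since every base adds ≥2°C, Tm only increases with n, so the threshold is first crossed at n = 19.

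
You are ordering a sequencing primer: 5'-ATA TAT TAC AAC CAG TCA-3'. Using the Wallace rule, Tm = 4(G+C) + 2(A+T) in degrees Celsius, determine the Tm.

46°C

Counting bases: G=1, T=5, A=8, C=4
A+T = 13, G+C = 5
Tm = 2×13 + 4×5 = 46°C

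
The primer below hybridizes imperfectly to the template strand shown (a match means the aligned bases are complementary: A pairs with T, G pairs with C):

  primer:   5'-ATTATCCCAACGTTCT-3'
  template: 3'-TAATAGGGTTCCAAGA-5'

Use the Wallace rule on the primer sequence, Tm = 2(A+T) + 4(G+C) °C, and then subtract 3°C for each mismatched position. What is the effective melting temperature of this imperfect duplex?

Primer base counts: A=4, T=6, G=1, C=5 → A+T=10, G+C=6
Perfect-match Tm = 2(10) + 4(6) = 20 + 24 = 44°C
Mismatches (positions where the bases are not complementary): 1 (at position 11)
Effective Tm = 44 − 1×3 = 44 − 3 = 41°C

41°C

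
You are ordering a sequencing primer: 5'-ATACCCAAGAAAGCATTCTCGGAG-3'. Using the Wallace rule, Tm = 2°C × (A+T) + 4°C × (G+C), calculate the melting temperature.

70°C

Counting bases: T=4, A=9, C=6, G=5
A+T = 13, G+C = 11
Tm = 2(13) + 4(11) = 26 + 44 = 70°C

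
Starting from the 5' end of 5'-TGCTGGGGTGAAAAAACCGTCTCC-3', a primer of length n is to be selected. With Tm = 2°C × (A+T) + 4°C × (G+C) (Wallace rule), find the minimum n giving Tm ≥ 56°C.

First 18 bases: TGCTGGGGTGAAAAAACC → Tm = 54°C (< 56°C)
First 19 bases: TGCTGGGGTGAAAAAACCG → Tm = 58°C (≥ 56°C)
Since every base adds ≥2°C, Tm only increases with n, so the threshold is first crossed at n = 19.

n = 19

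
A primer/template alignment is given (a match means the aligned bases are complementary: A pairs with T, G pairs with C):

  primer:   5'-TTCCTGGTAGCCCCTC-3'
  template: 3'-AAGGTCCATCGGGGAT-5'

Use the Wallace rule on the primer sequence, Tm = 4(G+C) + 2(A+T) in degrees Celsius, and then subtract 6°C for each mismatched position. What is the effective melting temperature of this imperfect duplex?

Primer base counts: A=1, T=5, G=3, C=7 → A+T=6, G+C=10
Perfect-match Tm = 2(6) + 4(10) = 12 + 40 = 52°C
Mismatches (positions where the bases are not complementary): 2 (at positions 5, 16)
Effective Tm = 52 − 2×6 = 52 − 12 = 40°C

40°C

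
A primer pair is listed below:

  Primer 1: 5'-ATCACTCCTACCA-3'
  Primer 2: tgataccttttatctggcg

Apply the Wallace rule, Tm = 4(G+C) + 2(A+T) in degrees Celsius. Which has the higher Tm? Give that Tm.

Primer 1: A+T=7, G+C=6 → Tm = 2(7)+4(6) = 38°C
Primer 2: A+T=11, G+C=8 → Tm = 2(11)+4(8) = 54°C
38°C vs 54°C → primer 2 is higher.

Primer 2, 54°C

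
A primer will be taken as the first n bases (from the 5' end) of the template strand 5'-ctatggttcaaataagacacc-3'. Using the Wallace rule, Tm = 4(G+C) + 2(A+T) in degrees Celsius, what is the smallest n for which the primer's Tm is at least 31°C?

n = 12

First 11 bases: CTATGGTTCAA → Tm = 30°C (< 31°C)
First 12 bases: CTATGGTTCAAA → Tm = 32°C (≥ 31°C)
Since every base adds ≥2°C, Tm only increases with n, so the threshold is first crossed at n = 12.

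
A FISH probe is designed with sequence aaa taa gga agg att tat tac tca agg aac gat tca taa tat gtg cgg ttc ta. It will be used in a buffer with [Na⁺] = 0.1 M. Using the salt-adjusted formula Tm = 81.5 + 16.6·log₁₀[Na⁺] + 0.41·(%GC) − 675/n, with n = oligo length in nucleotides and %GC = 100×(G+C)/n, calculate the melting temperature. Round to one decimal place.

65.3°C

Length n = 53. G=11, T=16, A=20, C=6
G+C = 17, so %GC = 17/53 × 100 = 32.075%
Salt term: 16.6 × (-1) = -16.6
GC term: 0.41 × 32.075 = 13.151; length term: −675/53 = −12.736
Tm = 81.5 + (-16.6) + 13.151 − 12.736 = 65.315 → 65.3°C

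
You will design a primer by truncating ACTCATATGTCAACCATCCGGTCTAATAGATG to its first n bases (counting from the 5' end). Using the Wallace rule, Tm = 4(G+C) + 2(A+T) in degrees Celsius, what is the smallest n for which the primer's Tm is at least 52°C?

First 18 bases: ACTCATATGTCAACCATC → Tm = 50°C (< 52°C)
First 19 bases: ACTCATATGTCAACCATCC → Tm = 54°C (≥ 52°C)
Each additional base adds 2°C (A/T) or 4°C (G/C), so Tm is non-decreasing in n; n = 19 is the first length to reach 52°C.

n = 19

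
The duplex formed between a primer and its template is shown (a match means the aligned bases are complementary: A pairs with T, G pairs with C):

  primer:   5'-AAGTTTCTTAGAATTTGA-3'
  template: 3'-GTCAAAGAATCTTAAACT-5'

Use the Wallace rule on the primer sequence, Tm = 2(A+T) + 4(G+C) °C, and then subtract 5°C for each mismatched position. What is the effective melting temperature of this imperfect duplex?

Primer base counts: A=6, T=8, G=3, C=1 → A+T=14, G+C=4
Perfect-match Tm = 2(14) + 4(4) = 28 + 16 = 44°C
Mismatches (positions where the bases are not complementary): 1 (at position 1)
Effective Tm = 44 − 1×5 = 44 − 5 = 39°C

39°C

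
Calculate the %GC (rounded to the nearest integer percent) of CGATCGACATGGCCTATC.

Scanning the sequence gives C=6, A=4, G=4, T=4.
G+C = 4 + 6 = 10 out of 18 bases
%GC = 10/18 × 100 = 55.56% ≈ 56%

56%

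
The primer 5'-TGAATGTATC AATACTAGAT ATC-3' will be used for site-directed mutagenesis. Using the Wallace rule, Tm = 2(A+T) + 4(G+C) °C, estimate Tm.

58°C

Counting bases: C=3, T=8, A=9, G=3
AT pairs contribute 17, GC pairs contribute 6.
Tm = 2(17) + 4(6) = 34 + 24 = 58°C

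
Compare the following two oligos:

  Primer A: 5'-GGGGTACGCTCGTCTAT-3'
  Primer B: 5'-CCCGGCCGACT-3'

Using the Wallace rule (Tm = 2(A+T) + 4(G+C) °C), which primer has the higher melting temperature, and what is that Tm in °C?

Primer A: A+T=7, G+C=10 → Tm = 2(7)+4(10) = 54°C
Primer B: A+T=2, G+C=9 → Tm = 2(2)+4(9) = 40°C
54°C vs 40°C → primer A is higher.

Primer A, 54°C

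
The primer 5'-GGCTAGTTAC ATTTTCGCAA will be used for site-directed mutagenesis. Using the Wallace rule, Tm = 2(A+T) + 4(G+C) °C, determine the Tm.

Counting bases: A=5, C=4, G=4, T=7
So N_AT = 12 and N_GC = 8.
Tm = 4·8 + 2·12 = 32 + 24 = 56°C

56°C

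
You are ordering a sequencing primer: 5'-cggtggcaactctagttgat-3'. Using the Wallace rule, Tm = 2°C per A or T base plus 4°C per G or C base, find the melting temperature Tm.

Base counts: C=4, A=4, G=6, T=6
AT pairs contribute 10, GC pairs contribute 10.
Tm = 4·10 + 2·10 = 40 + 20 = 60°C

60°C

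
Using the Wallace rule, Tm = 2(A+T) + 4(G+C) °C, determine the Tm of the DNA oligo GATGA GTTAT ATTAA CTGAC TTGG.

64°C

Counting bases: C=2, G=6, A=7, T=9
AT pairs contribute 16, GC pairs contribute 8.
Tm = 2×16 + 4×8 = 64°C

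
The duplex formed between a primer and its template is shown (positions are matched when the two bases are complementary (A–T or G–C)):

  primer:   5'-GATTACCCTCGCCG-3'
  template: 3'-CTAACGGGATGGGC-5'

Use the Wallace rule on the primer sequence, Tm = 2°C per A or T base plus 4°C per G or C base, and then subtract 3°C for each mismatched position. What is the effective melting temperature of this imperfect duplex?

37°C

Primer base counts: A=2, T=3, G=3, C=6 → A+T=5, G+C=9
Perfect-match Tm = 2(5) + 4(9) = 10 + 36 = 46°C
Mismatches (positions where the bases are not complementary): 3 (at positions 5, 10, 11)
Effective Tm = 46 − 3×3 = 46 − 9 = 37°C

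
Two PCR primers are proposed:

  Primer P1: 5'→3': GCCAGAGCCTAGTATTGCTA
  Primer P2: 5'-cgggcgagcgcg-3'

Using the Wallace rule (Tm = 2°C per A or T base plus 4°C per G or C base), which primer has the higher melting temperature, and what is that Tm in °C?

Primer P1: A+T=10, G+C=10 → Tm = 2(10)+4(10) = 60°C
Primer P2: A+T=1, G+C=11 → Tm = 2(1)+4(11) = 46°C
60°C vs 46°C → primer P1 is higher.

Primer P1, 60°C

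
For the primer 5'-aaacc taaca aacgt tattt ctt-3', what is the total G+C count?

6

Base counts: G=1, T=8, A=9, C=5
G+C = 1 + 5 = 6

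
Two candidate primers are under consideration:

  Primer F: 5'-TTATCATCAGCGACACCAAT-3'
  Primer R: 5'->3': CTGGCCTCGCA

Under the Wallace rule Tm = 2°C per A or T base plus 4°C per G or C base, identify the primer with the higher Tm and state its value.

Primer F: A+T=12, G+C=8 → Tm = 2(12)+4(8) = 56°C
Primer R: A+T=3, G+C=8 → Tm = 2(3)+4(8) = 38°C
56°C vs 38°C → primer F is higher.

Primer F, 56°C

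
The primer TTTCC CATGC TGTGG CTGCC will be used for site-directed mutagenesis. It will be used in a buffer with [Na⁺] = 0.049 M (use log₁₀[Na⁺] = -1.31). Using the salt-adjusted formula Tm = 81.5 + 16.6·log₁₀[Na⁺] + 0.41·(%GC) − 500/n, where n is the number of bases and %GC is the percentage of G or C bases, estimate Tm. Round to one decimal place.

Length n = 20. Scanning the sequence gives A=1, T=7, C=7, G=5.
G+C = 12, so %GC = 12/20 × 100 = 60%
Salt term: 16.6 × (-1.31) = -21.746
GC term: 0.41 × 60 = 24.6; length term: −500/20 = −25
Tm = 81.5 + (-21.746) + 24.6 − 25 = 59.354 → 59.4°C

59.4°C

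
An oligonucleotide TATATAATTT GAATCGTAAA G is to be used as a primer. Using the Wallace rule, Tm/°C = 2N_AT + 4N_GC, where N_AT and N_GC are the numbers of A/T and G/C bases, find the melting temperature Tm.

T=8, A=9, G=3, C=1
AT pairs contribute 17, GC pairs contribute 4.
Tm = 2×17 + 4×4 = 50°C

50°C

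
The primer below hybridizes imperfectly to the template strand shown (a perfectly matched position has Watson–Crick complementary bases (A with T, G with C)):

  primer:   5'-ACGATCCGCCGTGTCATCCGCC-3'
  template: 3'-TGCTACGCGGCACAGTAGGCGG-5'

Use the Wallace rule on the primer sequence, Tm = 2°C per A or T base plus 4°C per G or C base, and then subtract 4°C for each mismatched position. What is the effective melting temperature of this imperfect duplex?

70°C

Primer base counts: A=3, T=4, G=5, C=10 → A+T=7, G+C=15
Perfect-match Tm = 2(7) + 4(15) = 14 + 60 = 74°C
Mismatches (positions where the bases are not complementary): 1 (at position 6)
Effective Tm = 74 − 1×4 = 74 − 4 = 70°C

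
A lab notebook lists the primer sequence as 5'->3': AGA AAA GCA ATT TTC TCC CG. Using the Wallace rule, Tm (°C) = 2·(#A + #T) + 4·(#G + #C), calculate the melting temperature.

56°C

Base counts: T=5, G=3, C=5, A=7
AT pairs contribute 12, GC pairs contribute 8.
Tm = 4·8 + 2·12 = 32 + 24 = 56°C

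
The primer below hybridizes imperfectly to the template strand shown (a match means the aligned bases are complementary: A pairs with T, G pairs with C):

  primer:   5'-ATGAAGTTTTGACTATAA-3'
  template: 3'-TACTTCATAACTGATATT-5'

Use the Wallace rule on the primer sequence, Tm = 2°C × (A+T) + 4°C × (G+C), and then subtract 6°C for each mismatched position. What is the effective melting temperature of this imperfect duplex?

38°C

Primer base counts: A=7, T=7, G=3, C=1 → A+T=14, G+C=4
Perfect-match Tm = 2(14) + 4(4) = 28 + 16 = 44°C
Mismatches (positions where the bases are not complementary): 1 (at position 8)
Effective Tm = 44 − 1×6 = 44 − 6 = 38°C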